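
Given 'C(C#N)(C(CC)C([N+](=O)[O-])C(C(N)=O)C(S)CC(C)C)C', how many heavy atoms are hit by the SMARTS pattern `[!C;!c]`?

7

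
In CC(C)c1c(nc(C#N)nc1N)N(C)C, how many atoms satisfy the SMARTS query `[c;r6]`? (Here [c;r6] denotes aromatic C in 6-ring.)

4

The query [c;r6] means: aromatic carbon that belongs to a six-membered ring.
Check the 15 heavy atoms by environment: 2× n (aromatic, in 6-ring) → no; 4× c (aromatic, in 6-ring) → match; 3× N (acyclic) → no; 6× C (acyclic) → no.
That gives 4 matching atoms.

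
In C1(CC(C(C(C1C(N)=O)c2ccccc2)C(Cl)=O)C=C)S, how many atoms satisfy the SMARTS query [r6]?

The query [r6] means: r6 matches atoms in a six-membered ring.
Check the 21 heavy atoms by environment: 6× C (in 6-ring) → match; 4× C (acyclic) → no; 2× O (acyclic) → no; 1× Cl (acyclic) → no; 1× N (acyclic) → no; 1× S (acyclic) → no; 6× c (aromatic, in 6-ring) → match.
Summing the matching environments: 6 + 6 = 12 matching atoms.

12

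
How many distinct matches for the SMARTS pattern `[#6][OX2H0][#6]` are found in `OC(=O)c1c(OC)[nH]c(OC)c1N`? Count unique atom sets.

[#6][OX2H0][#6] is the SMARTS for an ether: an aliphatic oxygen bridging two carbons with no H on the oxygen.
The molecule carries 2 separate instances of a methoxy ether (-OCH3) meeting every constraint; each maps to a distinct set of atoms, giving 2 matches.

2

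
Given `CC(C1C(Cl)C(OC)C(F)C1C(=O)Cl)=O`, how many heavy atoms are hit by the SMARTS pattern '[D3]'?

The query [D3] means: atom with exactly three heavy-atom neighbours.
Check the 15 heavy atoms by environment: 7× C (D3) → match; 2× O (D1) → no; 2× Cl (D1) → no; 1× O (D2) → no; 2× C (D1) → no; 1× F (D1) → no.
That gives 7 matching atoms.

7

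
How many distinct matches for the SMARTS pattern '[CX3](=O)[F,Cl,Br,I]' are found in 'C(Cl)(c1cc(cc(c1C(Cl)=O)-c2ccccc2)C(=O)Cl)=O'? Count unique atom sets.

3

[CX3](=O)[F,Cl,Br,I] is the SMARTS for an acyl halide: a carbonyl carbon bonded to a halogen.
The molecule carries 3 separate instances of an acyl chloride (-C(=O)Cl) meeting every constraint; each maps to a distinct set of atoms, giving 3 matches.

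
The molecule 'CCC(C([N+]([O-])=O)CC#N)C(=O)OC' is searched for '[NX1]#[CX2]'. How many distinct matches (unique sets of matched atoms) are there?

[NX1]#[CX2] is the SMARTS for a nitrile: a nitrogen triple-bonded to a two-connected carbon.
Exactly one fragment in the molecule meets all constraints, giving 1 match.

1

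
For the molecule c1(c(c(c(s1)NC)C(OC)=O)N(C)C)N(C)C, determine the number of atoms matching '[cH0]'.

4

Check the 17 heavy atoms by environment: 1× s (aromatic, H0) → no; 4× c (aromatic, H0) → match; 2× N (H0) → no; 6× C (H3) → no; 1× C (H0) → no; 2× O (H0) → no; 1× N (H1) → no.
That gives 4 matching atoms.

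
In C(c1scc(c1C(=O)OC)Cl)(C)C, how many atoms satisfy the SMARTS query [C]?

5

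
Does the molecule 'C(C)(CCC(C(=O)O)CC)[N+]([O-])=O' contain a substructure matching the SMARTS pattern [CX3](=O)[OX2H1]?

Yes

The pattern [CX3](=O)[OX2H1] describes an sp2 carbon double-bonded to O and single-bonded to an -OH oxygen — a carboxylic acid.
The molecule carries a carboxylic acid group (-C(=O)OH), whose atoms satisfy every constraint of the query, so the pattern matches.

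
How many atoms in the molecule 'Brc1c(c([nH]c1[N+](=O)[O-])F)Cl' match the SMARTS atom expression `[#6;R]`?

The query [#6;R] means: carbon that is part of a ring.
Check the 11 heavy atoms by environment: 1× n (aromatic, in 5-ring) → no; 4× c (aromatic, in 5-ring) → match; 1× Br (acyclic) → no; 1× F (acyclic) → no; 1× Cl (acyclic) → no; 1× N (charge +1, acyclic) → no; 1× O (charge -1, acyclic) → no; 1× O (acyclic) → no.
That gives 4 matching atoms.

4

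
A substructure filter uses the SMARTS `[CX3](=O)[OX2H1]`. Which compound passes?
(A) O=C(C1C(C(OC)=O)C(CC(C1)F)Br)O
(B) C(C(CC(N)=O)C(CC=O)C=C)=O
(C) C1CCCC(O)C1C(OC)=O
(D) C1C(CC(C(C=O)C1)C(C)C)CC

[CX3](=O)[OX2H1] describes an sp2 carbon double-bonded to O and single-bonded to an -OH oxygen (a carboxylic acid).
(A) contains a carboxylic acid group (-C(=O)OH), which satisfies every atom and bond constraint.
(B) has a primary amide (-C(=O)NH2) but the carbonyl is bonded to N, not to an -OH oxygen.
(C) has a methyl-ester group (-C(=O)OCH3) but the singly-bonded O has no H (OX2H0, not OX2H1).
(D) has an aldehyde (-CHO) but there is no singly-bonded oxygen on the carbonyl carbon.
So the answer is (A).

A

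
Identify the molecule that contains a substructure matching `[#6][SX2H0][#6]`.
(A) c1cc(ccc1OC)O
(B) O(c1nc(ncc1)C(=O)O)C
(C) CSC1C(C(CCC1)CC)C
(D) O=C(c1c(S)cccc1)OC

[#6][SX2H0][#6] describes an aliphatic sulfur bridging two carbons with no H on the sulfur (a thioether).
(A) has a methoxy ether (-OCH3) but the bridging atom is O, not S.
(B) has a methoxy ether (-OCH3) but the bridging atom is O, not S.
(C) contains a methylthio ether (-SCH3), which satisfies every atom and bond constraint.
(D) has a thiol (-SH) but the sulfur has H1, not H0 bridging two carbons.
So the answer is (C).

C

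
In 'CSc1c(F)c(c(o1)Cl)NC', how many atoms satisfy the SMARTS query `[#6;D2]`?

Check the 11 heavy atoms by environment: 1× o (aromatic, D2) → no; 4× c (aromatic, D3) → no; 1× Cl (D1) → no; 1× N (D2) → no; 2× C (D1) → no; 1× S (D2) → no; 1× F (D1) → no.
No environment satisfies the query, so 0 matching atoms.

0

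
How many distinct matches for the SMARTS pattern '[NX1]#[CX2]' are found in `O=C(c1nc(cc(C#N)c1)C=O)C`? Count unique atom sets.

[NX1]#[CX2] is the SMARTS for a nitrile: a nitrogen triple-bonded to a two-connected carbon.
Exactly one fragment in the molecule meets all constraints, giving 1 match.

1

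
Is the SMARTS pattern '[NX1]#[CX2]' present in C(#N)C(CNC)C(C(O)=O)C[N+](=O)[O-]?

Yes

The pattern [NX1]#[CX2] describes a nitrogen triple-bonded to a two-connected carbon — a nitrile.
The molecule carries a nitrile (-C#N), whose atoms satisfy every constraint of the query, so the pattern matches.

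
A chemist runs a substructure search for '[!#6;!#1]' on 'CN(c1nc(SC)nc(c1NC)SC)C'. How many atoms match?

6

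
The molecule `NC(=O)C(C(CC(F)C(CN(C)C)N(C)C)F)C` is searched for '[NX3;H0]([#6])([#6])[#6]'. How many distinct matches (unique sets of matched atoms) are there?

2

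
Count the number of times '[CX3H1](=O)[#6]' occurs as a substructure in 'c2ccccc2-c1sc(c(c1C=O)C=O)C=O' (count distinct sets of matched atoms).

3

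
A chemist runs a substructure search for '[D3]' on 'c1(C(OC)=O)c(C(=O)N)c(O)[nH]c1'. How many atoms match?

The query [D3] means: atom with exactly three heavy-atom neighbours.
Check the 13 heavy atoms by environment: 1× n (aromatic, D2) → no; 3× c (aromatic, D3) → match; 1× c (aromatic, D2) → no; 2× C (D3) → match; 3× O (D1) → no; 1× O (D2) → no; 1× C (D1) → no; 1× N (D1) → no.
Summing the matching environments: 3 + 2 = 5 matching atoms.

5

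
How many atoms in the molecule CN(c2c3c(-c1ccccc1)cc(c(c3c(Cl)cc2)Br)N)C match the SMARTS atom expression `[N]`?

Check the 22 heavy atoms by environment: 16× c (aromatic) → no; 2× N → match; 2× C → no; 1× Br → no; 1× Cl → no.
That gives 2 matching atoms.

2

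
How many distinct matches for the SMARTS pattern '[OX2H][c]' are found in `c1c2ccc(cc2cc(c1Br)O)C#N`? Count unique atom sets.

[OX2H][c] is the SMARTS for a phenol: a hydroxyl oxygen attached to an aromatic carbon.
Exactly one fragment in the molecule meets all constraints, giving 1 match.

1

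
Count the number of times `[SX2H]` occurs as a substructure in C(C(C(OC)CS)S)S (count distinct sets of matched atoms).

3

[SX2H] is the SMARTS for a thiol: an aliphatic sulfur with two connections, one being H.
The molecule carries 3 separate instances of a thiol (-SH) meeting every constraint; each maps to a distinct set of atoms, giving 3 matches.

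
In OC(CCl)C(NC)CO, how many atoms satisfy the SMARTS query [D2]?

3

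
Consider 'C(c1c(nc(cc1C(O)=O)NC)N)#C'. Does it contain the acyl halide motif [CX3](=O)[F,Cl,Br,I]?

The pattern [CX3](=O)[F,Cl,Br,I] describes a carbonyl carbon bonded to a halogen — an acyl halide.
The closest candidate here is a carboxylic acid group (-C(=O)OH), but the carbonyl is bonded to -OH, not to a halogen. No other fragment satisfies the full query, so there is no match.

No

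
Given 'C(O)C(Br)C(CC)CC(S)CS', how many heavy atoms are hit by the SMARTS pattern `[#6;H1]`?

The query [#6;H1] means: any carbon bearing exactly one hydrogen.
Check the 12 heavy atoms by environment: 4× C (H2) → no; 3× C (H1) → match; 1× C (H3) → no; 1× O (H1) → no; 2× S (H1) → no; 1× Br (H0) → no.
That gives 3 matching atoms.

3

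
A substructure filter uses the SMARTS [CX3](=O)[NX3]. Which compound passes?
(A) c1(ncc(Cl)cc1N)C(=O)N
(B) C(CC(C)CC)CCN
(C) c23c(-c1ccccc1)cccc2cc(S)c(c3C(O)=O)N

[CX3](=O)[NX3] describes a carbonyl carbon bonded to a trivalent nitrogen (an amide).
(A) contains a primary amide (-C(=O)NH2), which satisfies every atom and bond constraint.
(B) has a primary amino group (-NH2) but the -NH2 is not attached to a carbonyl carbon.
(C) has a primary amino group (-NH2) but the -NH2 is not attached to a carbonyl carbon.
So the answer is (A).

A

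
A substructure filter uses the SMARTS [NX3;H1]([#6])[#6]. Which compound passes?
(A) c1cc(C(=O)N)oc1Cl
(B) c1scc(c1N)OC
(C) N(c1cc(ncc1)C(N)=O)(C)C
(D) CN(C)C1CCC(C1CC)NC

D

[NX3;H1]([#6])[#6] describes a trivalent nitrogen with one H, bonded to two carbons (a secondary amine).
(A) has a primary amide (-C(=O)NH2) but the -C(=O)NH2 nitrogen has H2, not H1.
(B) has a primary amino group (-NH2) but the nitrogen has H2 and only one carbon neighbour.
(C) has a primary amide (-C(=O)NH2) but the -C(=O)NH2 nitrogen has H2, not H1.
(D) contains an N-methylamino group (-NHCH3), which satisfies every atom and bond constraint.
So the answer is (D).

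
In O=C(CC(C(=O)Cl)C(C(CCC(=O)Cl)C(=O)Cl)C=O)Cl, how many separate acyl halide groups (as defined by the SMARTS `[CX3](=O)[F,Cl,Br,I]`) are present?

[CX3](=O)[F,Cl,Br,I] is the SMARTS for an acyl halide: a carbonyl carbon bonded to a halogen.
The molecule carries 4 separate instances of an acyl chloride (-C(=O)Cl) meeting every constraint; each maps to a distinct set of atoms, giving 4 matches.

4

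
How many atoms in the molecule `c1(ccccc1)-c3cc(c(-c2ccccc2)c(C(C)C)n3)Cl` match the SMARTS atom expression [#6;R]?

Check the 22 heavy atoms by environment: 1× n (aromatic, in 6-ring) → no; 17× c (aromatic, in 6-ring) → match; 3× C (acyclic) → no; 1× Cl (acyclic) → no.
That gives 17 matching atoms.

17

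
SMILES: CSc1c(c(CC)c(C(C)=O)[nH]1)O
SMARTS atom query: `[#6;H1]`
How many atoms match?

0

The query [#6;H1] means: any carbon bearing exactly one hydrogen.
Check the 13 heavy atoms by environment: 1× n (aromatic, H1) → no; 4× c (aromatic, H0) → no; 1× C (H0) → no; 1× O (H0) → no; 3× C (H3) → no; 1× S (H0) → no; 1× O (H1) → no; 1× C (H2) → no.
No environment satisfies the query, so 0 matching atoms.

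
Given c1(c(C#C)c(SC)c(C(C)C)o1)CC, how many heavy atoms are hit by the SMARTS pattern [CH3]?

4

The query [CH3] means: aliphatic carbon with exactly three hydrogens.
Check the 14 heavy atoms by environment: 1× o (aromatic, H0) → no; 4× c (aromatic, H0) → no; 2× C (H1) → no; 4× C (H3) → match; 1× S (H0) → no; 1× C (H0) → no; 1× C (H2) → no.
That gives 4 matching atoms.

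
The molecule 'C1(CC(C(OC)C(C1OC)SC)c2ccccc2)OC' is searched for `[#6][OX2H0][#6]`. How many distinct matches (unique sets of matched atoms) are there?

[#6][OX2H0][#6] is the SMARTS for an ether: an aliphatic oxygen bridging two carbons with no H on the oxygen.
The molecule carries 3 separate instances of a methoxy ether (-OCH3) meeting every constraint; each maps to a distinct set of atoms, giving 3 matches.

3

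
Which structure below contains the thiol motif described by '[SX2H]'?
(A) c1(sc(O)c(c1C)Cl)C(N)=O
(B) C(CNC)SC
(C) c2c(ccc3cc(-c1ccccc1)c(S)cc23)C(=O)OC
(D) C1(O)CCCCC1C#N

C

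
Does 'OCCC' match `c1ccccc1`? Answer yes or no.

The pattern c1ccccc1 describes six aromatic carbons in a ring — a benzene ring.
The closest candidate here is a methyl group (-CH3), but no six-membered all-carbon aromatic ring is present. No other fragment satisfies the full query, so there is no match.

No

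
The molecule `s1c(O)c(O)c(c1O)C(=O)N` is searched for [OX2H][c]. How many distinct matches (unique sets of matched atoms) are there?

3

[OX2H][c] is the SMARTS for a phenol: a hydroxyl oxygen attached to an aromatic carbon.
The molecule carries 3 separate instances of a hydroxyl group (-OH) meeting every constraint; each maps to a distinct set of atoms, giving 3 matches.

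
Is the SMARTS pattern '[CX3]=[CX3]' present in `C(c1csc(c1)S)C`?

The pattern [CX3]=[CX3] describes a non-aromatic C=C double bond between two sp2 carbons — an alkene.
The closest candidate here is an ethyl group (-CH2CH3), but its C-C bond is a single bond between CX4 carbons, not CX3=CX3. No other fragment satisfies the full query, so there is no match.

No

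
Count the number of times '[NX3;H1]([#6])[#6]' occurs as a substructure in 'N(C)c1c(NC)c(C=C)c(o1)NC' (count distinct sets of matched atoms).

3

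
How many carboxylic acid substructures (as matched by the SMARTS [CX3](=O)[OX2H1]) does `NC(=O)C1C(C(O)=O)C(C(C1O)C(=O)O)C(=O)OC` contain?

[CX3](=O)[OX2H1] is the SMARTS for a carboxylic acid: an sp2 carbon double-bonded to O and single-bonded to an -OH oxygen.
The molecule carries 2 separate instances of a carboxylic acid group (-C(=O)OH) meeting every constraint; each maps to a distinct set of atoms, giving 2 matches.

2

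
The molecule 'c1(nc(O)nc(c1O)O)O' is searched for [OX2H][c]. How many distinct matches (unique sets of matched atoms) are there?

4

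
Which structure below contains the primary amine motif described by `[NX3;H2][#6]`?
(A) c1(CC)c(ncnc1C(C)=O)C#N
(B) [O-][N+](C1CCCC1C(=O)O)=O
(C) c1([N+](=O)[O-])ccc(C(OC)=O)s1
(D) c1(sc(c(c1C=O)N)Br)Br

D

[NX3;H2][#6] describes a trivalent nitrogen with two H attached to carbon (a primary amine).
(A) has a nitrile (-C#N) but the nitrogen is NX1 (triple-bonded), not NX3 with two H.
(B) has a nitro group (-[N+](=O)[O-]) but the nitrogen is [N+] with no H, not NX3H2.
(C) has a nitro group (-[N+](=O)[O-]) but the nitrogen is [N+] with no H, not NX3H2.
(D) contains a primary amino group (-NH2), which satisfies every atom and bond constraint.
So the answer is (D).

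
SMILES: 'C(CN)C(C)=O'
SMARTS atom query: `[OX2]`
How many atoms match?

Check the 6 heavy atoms by environment: 3× C (X4) → no; 1× N (X3) → no; 1× C (X3) → no; 1× O (X1) → no.
No environment satisfies the query, so 0 matching atoms.

0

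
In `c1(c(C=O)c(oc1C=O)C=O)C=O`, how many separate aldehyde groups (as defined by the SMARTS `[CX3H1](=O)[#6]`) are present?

[CX3H1](=O)[#6] is the SMARTS for an aldehyde: an sp2 carbon with one H, double-bonded to O and single-bonded to carbon.
The molecule carries 4 separate instances of an aldehyde (-CHO) meeting every constraint; each maps to a distinct set of atoms, giving 4 matches.

4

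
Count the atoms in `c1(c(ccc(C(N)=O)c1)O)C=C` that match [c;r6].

Check the 12 heavy atoms by environment: 6× c (aromatic, in 6-ring) → match; 2× O (acyclic) → no; 3× C (acyclic) → no; 1× N (acyclic) → no.
That gives 6 matching atoms.

6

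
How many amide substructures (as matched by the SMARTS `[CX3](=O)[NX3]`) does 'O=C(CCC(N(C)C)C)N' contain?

1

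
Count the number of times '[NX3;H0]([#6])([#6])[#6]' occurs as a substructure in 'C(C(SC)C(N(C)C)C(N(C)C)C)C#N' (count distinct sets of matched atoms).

2

[NX3;H0]([#6])([#6])[#6] is the SMARTS for a tertiary amine: a trivalent nitrogen with no H, bonded to three carbons.
The molecule carries 2 separate instances of a dimethylamino group (-N(CH3)2) meeting every constraint; each maps to a distinct set of atoms, giving 2 matches.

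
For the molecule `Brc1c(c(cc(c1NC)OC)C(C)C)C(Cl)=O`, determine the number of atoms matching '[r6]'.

6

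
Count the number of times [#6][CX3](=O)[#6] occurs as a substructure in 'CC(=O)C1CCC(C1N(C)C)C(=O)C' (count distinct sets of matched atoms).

2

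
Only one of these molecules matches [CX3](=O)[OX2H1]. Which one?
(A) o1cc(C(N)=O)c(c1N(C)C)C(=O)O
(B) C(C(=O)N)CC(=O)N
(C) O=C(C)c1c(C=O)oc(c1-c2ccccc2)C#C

A

[CX3](=O)[OX2H1] describes an sp2 carbon double-bonded to O and single-bonded to an -OH oxygen (a carboxylic acid).
(A) contains a carboxylic acid group (-C(=O)OH), which satisfies every atom and bond constraint.
(B) has a primary amide (-C(=O)NH2) but the carbonyl is bonded to N, not to an -OH oxygen.
(C) has an aldehyde (-CHO) but there is no singly-bonded oxygen on the carbonyl carbon.
So the answer is (A).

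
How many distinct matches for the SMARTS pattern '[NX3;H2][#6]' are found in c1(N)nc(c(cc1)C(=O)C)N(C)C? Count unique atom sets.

1

[NX3;H2][#6] is the SMARTS for a primary amine: a trivalent nitrogen with two H attached to carbon.
Exactly one fragment in the molecule meets all constraints, giving 1 match.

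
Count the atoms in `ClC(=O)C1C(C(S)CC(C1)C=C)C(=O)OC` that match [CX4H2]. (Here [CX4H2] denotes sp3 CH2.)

The query [CX4H2] means: sp3 carbon (X4) with exactly two hydrogens.
Check the 16 heavy atoms by environment: 2× C (H2, X4) → match; 4× C (H1, X4) → no; 2× C (H0, X3) → no; 2× O (H0, X1) → no; 1× Cl (H0, X1) → no; 1× C (H1, X3) → no; 1× C (H2, X3) → no; 1× O (H0, X2) → no; 1× C (H3, X4) → no; 1× S (H1, X2) → no.
That gives 2 matching atoms.

2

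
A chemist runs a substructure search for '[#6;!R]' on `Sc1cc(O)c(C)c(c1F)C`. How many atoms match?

2

Check the 11 heavy atoms by environment: 6× c (aromatic, in 6-ring) → no; 2× C (acyclic) → match; 1× O (acyclic) → no; 1× F (acyclic) → no; 1× S (acyclic) → no.
That gives 2 matching atoms.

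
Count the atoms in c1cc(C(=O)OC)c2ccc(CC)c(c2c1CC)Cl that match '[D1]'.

5

The query [D1] means: atom with exactly one heavy-atom neighbour (degree 1).
Check the 19 heavy atoms by environment: 6× c (aromatic, D3) → no; 4× c (aromatic, D2) → no; 1× Cl (D1) → match; 2× C (D2) → no; 3× C (D1) → match; 1× C (D3) → no; 1× O (D1) → match; 1× O (D2) → no.
Summing the matching environments: 1 + 3 + 1 = 5 matching atoms.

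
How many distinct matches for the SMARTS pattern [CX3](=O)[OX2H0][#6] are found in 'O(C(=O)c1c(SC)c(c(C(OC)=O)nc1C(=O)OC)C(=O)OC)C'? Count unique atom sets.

4

[CX3](=O)[OX2H0][#6] is the SMARTS for an ester: a carbonyl carbon bonded to an oxygen that is itself bonded to carbon (no H on that O).
The molecule carries 4 separate instances of a methyl-ester group (-C(=O)OCH3) meeting every constraint; each maps to a distinct set of atoms, giving 4 matches.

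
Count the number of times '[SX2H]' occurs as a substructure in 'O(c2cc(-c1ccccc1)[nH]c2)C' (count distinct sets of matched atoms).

[SX2H] is the SMARTS for a thiol: an aliphatic sulfur with two connections, one being H.
No fragment in the molecule satisfies every constraint, giving 0 matches.

0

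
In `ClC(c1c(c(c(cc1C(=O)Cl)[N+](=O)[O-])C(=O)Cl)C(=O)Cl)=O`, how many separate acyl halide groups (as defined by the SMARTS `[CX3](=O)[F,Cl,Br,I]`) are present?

4

[CX3](=O)[F,Cl,Br,I] is the SMARTS for an acyl halide: a carbonyl carbon bonded to a halogen.
The molecule carries 4 separate instances of an acyl chloride (-C(=O)Cl) meeting every constraint; each maps to a distinct set of atoms, giving 4 matches.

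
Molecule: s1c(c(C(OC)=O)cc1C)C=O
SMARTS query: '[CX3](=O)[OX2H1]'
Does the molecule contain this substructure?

No

The pattern [CX3](=O)[OX2H1] describes an sp2 carbon double-bonded to O and single-bonded to an -OH oxygen — a carboxylic acid.
The closest candidate here is an aldehyde (-CHO), but there is no singly-bonded oxygen on the carbonyl carbon. No other fragment satisfies the full query, so there is no match.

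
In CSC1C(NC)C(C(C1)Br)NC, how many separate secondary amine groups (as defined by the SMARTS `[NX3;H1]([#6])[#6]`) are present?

2

[NX3;H1]([#6])[#6] is the SMARTS for a secondary amine: a trivalent nitrogen with one H, bonded to two carbons.
The molecule carries 2 separate instances of an N-methylamino group (-NHCH3) meeting every constraint; each maps to a distinct set of atoms, giving 2 matches.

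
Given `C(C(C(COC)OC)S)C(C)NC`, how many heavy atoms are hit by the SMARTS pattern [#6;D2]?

2

The query [#6;D2] means: any carbon bonded to exactly two heavy atoms.
Check the 13 heavy atoms by environment: 4× C (D1) → no; 3× C (D3) → no; 2× C (D2) → match; 1× S (D1) → no; 1× N (D2) → no; 2× O (D2) → no.
That gives 2 matching atoms.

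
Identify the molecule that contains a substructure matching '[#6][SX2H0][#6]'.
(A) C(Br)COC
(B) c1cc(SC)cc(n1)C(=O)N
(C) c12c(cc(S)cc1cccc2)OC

B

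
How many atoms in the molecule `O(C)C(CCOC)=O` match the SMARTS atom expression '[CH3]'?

2

The query [CH3] means: aliphatic carbon with exactly three hydrogens.
Check the 8 heavy atoms by environment: 2× C (H2) → no; 3× O (H0) → no; 2× C (H3) → match; 1× C (H0) → no.
That gives 2 matching atoms.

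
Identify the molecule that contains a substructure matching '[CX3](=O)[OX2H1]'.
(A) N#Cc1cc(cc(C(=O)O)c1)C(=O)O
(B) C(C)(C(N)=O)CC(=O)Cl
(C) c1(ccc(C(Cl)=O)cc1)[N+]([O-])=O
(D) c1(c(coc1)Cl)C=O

A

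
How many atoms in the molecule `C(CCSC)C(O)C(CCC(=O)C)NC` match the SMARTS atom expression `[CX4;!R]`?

10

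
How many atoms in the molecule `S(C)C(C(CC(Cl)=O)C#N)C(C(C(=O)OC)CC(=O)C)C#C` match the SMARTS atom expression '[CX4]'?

9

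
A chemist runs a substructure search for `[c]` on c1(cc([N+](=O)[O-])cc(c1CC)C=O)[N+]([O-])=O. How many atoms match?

6

Check the 16 heavy atoms by environment: 6× c (aromatic) → match; 2× N (charge +1) → no; 2× O (charge -1) → no; 3× O → no; 3× C → no.
That gives 6 matching atoms.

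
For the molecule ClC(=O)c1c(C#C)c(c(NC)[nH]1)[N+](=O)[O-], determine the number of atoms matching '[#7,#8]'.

6

The query [#7,#8] means: nitrogen or oxygen (comma = OR).
Check the 15 heavy atoms by environment: 1× n (aromatic) → match; 4× c (aromatic) → no; 1× N (charge +1) → match; 1× O (charge -1) → match; 2× O → match; 4× C → no; 1× Cl → no; 1× N → match.
Summing the matching environments: 1 + 1 + 1 + 2 + 1 = 6 matching atoms.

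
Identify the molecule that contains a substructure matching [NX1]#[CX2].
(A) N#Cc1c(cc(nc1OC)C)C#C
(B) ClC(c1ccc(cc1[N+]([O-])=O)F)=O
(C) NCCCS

A

[NX1]#[CX2] describes a nitrogen triple-bonded to a two-connected carbon (a nitrile).
(A) contains a nitrile (-C#N), which satisfies every atom and bond constraint.
(B) has a nitro group (-[N+](=O)[O-]) but there is no C#N triple bond.
(C) has a primary amino group (-NH2) but the nitrogen is NX3 (three connections), not NX1 triple-bonded.
So the answer is (A).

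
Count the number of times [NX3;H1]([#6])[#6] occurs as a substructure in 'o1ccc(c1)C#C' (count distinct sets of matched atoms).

0

[NX3;H1]([#6])[#6] is the SMARTS for a secondary amine: a trivalent nitrogen with one H, bonded to two carbons.
No fragment in the molecule satisfies every constraint, giving 0 matches.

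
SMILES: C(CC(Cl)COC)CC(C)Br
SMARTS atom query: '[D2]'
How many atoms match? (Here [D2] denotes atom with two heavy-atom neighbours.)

The query [D2] means: atom with exactly two heavy-atom neighbours.
Check the 11 heavy atoms by environment: 2× C (D1) → no; 2× C (D3) → no; 4× C (D2) → match; 1× Cl (D1) → no; 1× O (D2) → match; 1× Br (D1) → no.
Summing the matching environments: 4 + 1 = 5 matching atoms.

5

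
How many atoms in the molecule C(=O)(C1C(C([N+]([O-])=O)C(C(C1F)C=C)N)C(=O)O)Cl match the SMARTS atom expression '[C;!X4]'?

4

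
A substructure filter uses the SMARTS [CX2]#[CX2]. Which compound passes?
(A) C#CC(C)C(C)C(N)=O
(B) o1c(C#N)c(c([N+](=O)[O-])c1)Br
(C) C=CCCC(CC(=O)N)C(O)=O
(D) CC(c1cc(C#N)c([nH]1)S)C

A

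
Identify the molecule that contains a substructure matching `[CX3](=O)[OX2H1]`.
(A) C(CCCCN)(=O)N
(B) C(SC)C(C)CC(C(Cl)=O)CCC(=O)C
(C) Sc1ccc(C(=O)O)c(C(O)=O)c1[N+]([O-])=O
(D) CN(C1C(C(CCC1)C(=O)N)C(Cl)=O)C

C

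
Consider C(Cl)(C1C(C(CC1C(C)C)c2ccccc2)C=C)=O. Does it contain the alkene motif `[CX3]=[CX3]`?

Yes

The pattern [CX3]=[CX3] describes a non-aromatic C=C double bond between two sp2 carbons — an alkene.
The molecule carries a vinyl group (-CH=CH2), whose atoms satisfy every constraint of the query, so the pattern matches.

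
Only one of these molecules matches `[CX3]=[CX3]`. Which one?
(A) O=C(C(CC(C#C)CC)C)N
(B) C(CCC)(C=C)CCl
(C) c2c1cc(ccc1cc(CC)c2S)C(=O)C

[CX3]=[CX3] describes a non-aromatic C=C double bond between two sp2 carbons (an alkene).
(A) has an ethynyl group (-C#CH) but the C-C bond is a triple bond, not a double bond.
(B) contains a vinyl group (-CH=CH2), which satisfies every atom and bond constraint.
(C) has an ethyl group (-CH2CH3) but its C-C bond is a single bond between CX4 carbons, not CX3=CX3.
So the answer is (B).

B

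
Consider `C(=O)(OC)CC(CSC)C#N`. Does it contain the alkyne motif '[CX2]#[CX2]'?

No

The pattern [CX2]#[CX2] describes a carbon-carbon triple bond — an alkyne.
The closest candidate here is a nitrile (-C#N), but the triple bond is C#N, not C#C. No other fragment satisfies the full query, so there is no match.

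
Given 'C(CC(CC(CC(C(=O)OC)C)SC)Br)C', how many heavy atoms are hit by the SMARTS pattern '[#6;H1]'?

Check the 16 heavy atoms by environment: 4× C (H3) → no; 3× C (H1) → match; 4× C (H2) → no; 1× C (H0) → no; 2× O (H0) → no; 1× Br (H0) → no; 1× S (H0) → no.
That gives 3 matching atoms.

3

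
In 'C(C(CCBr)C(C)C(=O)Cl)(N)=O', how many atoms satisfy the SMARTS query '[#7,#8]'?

The query [#7,#8] means: nitrogen or oxygen (comma = OR).
Check the 12 heavy atoms by environment: 7× C → no; 2× O → match; 1× N → match; 1× Br → no; 1× Cl → no.
Summing the matching environments: 2 + 1 = 3 matching atoms.

3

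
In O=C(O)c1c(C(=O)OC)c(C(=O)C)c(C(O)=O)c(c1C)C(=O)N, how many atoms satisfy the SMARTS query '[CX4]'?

3

Check the 23 heavy atoms by environment: 6× c (aromatic, X3) → no; 5× C (X3) → no; 5× O (X1) → no; 3× O (X2) → no; 3× C (X4) → match; 1× N (X3) → no.
That gives 3 matching atoms.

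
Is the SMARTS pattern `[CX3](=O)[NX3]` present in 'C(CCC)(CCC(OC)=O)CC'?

The pattern [CX3](=O)[NX3] describes a carbonyl carbon bonded to a trivalent nitrogen — an amide.
The closest candidate here is a methyl-ester group (-C(=O)OCH3), but the carbonyl is bonded to O, not to an NX3 nitrogen. No other fragment satisfies the full query, so there is no match.

No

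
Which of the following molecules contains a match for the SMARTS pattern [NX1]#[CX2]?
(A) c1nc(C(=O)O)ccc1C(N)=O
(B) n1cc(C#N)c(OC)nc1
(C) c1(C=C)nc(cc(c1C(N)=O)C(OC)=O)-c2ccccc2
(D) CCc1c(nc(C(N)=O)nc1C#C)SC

[NX1]#[CX2] describes a nitrogen triple-bonded to a two-connected carbon (a nitrile).
(A) has a primary amide (-C(=O)NH2) but the nitrogen is NX3, not NX1.
(B) contains a nitrile (-C#N), which satisfies every atom and bond constraint.
(C) has a primary amide (-C(=O)NH2) but the nitrogen is NX3, not NX1.
(D) has a primary amide (-C(=O)NH2) but the nitrogen is NX3, not NX1.
So the answer is (B).

B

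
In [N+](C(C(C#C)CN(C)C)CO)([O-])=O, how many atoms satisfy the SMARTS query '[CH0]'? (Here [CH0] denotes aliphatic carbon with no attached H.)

1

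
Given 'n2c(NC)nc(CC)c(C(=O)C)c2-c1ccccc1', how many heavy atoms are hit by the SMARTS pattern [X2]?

Check the 19 heavy atoms by environment: 2× n (aromatic, X2) → match; 10× c (aromatic, X3) → no; 1× N (X3) → no; 4× C (X4) → no; 1× C (X3) → no; 1× O (X1) → no.
That gives 2 matching atoms.

2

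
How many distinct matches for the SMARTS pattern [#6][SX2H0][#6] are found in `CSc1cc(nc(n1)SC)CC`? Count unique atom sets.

2

[#6][SX2H0][#6] is the SMARTS for a thioether: an aliphatic sulfur bridging two carbons with no H on the sulfur.
The molecule carries 2 separate instances of a methylthio ether (-SCH3) meeting every constraint; each maps to a distinct set of atoms, giving 2 matches.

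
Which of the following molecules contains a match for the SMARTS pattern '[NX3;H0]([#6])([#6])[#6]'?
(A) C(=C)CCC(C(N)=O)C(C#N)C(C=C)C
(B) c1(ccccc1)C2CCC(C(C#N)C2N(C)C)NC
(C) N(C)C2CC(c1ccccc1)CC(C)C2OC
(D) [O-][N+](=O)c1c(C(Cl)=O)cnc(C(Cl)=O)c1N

[NX3;H0]([#6])([#6])[#6] describes a trivalent nitrogen with no H, bonded to three carbons (a tertiary amine).
(A) has a primary amide (-C(=O)NH2) but the amide nitrogen has H2 and only one carbon neighbour.
(B) contains a dimethylamino group (-N(CH3)2), which satisfies every atom and bond constraint.
(C) has an N-methylamino group (-NHCH3) but the nitrogen still has one H (H1), not H0.
(D) has a primary amino group (-NH2) but the nitrogen has H2, not H0 with three carbons.
So the answer is (B).

B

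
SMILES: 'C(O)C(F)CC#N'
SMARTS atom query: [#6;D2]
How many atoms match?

3

Check the 7 heavy atoms by environment: 3× C (D2) → match; 1× C (D3) → no; 1× N (D1) → no; 1× O (D1) → no; 1× F (D1) → no.
That gives 3 matching atoms.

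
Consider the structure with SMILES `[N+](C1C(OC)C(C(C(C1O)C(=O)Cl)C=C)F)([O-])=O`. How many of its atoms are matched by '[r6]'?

6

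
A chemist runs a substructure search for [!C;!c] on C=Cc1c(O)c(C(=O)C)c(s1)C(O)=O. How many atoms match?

5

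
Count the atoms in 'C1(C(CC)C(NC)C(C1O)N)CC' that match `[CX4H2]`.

2

The query [CX4H2] means: sp3 carbon (X4) with exactly two hydrogens.
Check the 13 heavy atoms by environment: 5× C (H1, X4) → no; 2× C (H2, X4) → match; 3× C (H3, X4) → no; 1× N (H2, X3) → no; 1× N (H1, X3) → no; 1× O (H1, X2) → no.
That gives 2 matching atoms.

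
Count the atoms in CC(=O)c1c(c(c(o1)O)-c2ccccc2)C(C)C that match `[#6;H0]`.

6

The query [#6;H0] means: any carbon with no attached hydrogen.
Check the 18 heavy atoms by environment: 1× o (aromatic, H0) → no; 5× c (aromatic, H0) → match; 1× C (H1) → no; 3× C (H3) → no; 5× c (aromatic, H1) → no; 1× O (H1) → no; 1× C (H0) → match; 1× O (H0) → no.
Summing the matching environments: 5 + 1 = 6 matching atoms.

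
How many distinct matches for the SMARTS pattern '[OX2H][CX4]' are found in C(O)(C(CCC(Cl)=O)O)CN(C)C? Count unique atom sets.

[OX2H][CX4] is the SMARTS for an aliphatic alcohol: a hydroxyl oxygen bound to an sp3 (X4) carbon.
The molecule carries 2 separate instances of a hydroxyl group (-OH) meeting every constraint; each maps to a distinct set of atoms, giving 2 matches.

2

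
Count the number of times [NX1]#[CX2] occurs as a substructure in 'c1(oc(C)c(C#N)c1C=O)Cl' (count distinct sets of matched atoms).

1

[NX1]#[CX2] is the SMARTS for a nitrile: a nitrogen triple-bonded to a two-connected carbon.
Exactly one fragment in the molecule meets all constraints, giving 1 match.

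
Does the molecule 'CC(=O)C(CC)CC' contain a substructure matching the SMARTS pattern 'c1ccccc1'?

No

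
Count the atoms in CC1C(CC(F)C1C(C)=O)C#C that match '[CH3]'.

2

The query [CH3] means: aliphatic carbon with exactly three hydrogens.
Check the 12 heavy atoms by environment: 5× C (H1) → no; 1× C (H2) → no; 2× C (H0) → no; 1× O (H0) → no; 2× C (H3) → match; 1× F (H0) → no.
That gives 2 matching atoms.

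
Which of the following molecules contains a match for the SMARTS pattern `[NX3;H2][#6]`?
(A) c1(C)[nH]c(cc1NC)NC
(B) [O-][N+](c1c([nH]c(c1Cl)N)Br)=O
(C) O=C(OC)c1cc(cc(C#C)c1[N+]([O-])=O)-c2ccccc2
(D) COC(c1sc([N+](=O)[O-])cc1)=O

B

[NX3;H2][#6] describes a trivalent nitrogen with two H attached to carbon (a primary amine).
(A) has an N-methylamino group (-NHCH3) but the nitrogen bears two carbons and only one H (H1), not H2.
(B) contains a primary amino group (-NH2), which satisfies every atom and bond constraint.
(C) has a nitro group (-[N+](=O)[O-]) but the nitrogen is [N+] with no H, not NX3H2.
(D) has a nitro group (-[N+](=O)[O-]) but the nitrogen is [N+] with no H, not NX3H2.
So the answer is (B).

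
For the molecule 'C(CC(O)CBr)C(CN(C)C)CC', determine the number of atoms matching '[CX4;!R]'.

Check the 13 heavy atoms by environment: 10× C (X4, acyclic) → match; 1× N (X3, acyclic) → no; 1× O (X2, acyclic) → no; 1× Br (X1, acyclic) → no.
That gives 10 matching atoms.

10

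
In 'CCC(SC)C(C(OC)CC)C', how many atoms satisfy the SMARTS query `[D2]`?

The query [D2] means: atom with exactly two heavy-atom neighbours.
Check the 12 heavy atoms by environment: 5× C (D1) → no; 2× C (D2) → match; 3× C (D3) → no; 1× O (D2) → match; 1× S (D2) → match.
Summing the matching environments: 2 + 1 + 1 = 4 matching atoms.

4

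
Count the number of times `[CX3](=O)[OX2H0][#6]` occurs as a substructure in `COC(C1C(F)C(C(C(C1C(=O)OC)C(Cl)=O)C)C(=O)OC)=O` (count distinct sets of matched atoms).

3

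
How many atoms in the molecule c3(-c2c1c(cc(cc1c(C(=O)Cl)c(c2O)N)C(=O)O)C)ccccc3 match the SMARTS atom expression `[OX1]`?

The query [OX1] means: aliphatic oxygen with one total connection — typically a carbonyl =O or an oxide.
Check the 25 heavy atoms by environment: 16× c (aromatic, X3) → no; 2× C (X3) → no; 2× O (X1) → match; 2× O (X2) → no; 1× Cl (X1) → no; 1× C (X4) → no; 1× N (X3) → no.
That gives 2 matching atoms.

2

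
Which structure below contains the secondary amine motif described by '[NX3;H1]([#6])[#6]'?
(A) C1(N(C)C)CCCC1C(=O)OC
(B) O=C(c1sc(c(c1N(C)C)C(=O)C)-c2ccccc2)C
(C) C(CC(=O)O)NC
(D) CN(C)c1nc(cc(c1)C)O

[NX3;H1]([#6])[#6] describes a trivalent nitrogen with one H, bonded to two carbons (a secondary amine).
(A) has a dimethylamino group (-N(CH3)2) but the nitrogen has H0, not H1.
(B) has a dimethylamino group (-N(CH3)2) but the nitrogen has H0, not H1.
(C) contains an N-methylamino group (-NHCH3), which satisfies every atom and bond constraint.
(D) has a dimethylamino group (-N(CH3)2) but the nitrogen has H0, not H1.
So the answer is (C).

C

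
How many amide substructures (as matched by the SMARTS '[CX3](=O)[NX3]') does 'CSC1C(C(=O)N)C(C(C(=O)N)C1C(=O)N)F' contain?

3

[CX3](=O)[NX3] is the SMARTS for an amide: a carbonyl carbon bonded to a trivalent nitrogen.
The molecule carries 3 separate instances of a primary amide (-C(=O)NH2) meeting every constraint; each maps to a distinct set of atoms, giving 3 matches.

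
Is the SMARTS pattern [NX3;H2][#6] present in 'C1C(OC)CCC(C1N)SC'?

The pattern [NX3;H2][#6] describes a trivalent nitrogen with two H attached to carbon — a primary amine.
The molecule carries a primary amino group (-NH2), whose atoms satisfy every constraint of the query, so the pattern matches.

Yes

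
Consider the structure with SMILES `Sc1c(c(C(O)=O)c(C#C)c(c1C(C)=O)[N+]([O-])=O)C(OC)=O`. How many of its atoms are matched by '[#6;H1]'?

1

Check the 22 heavy atoms by environment: 6× c (aromatic, H0) → no; 4× C (H0) → no; 5× O (H0) → no; 1× O (H1) → no; 2× C (H3) → no; 1× S (H1) → no; 1× N (charge +1, H0) → no; 1× O (charge -1, H0) → no; 1× C (H1) → match.
That gives 1 matching atom.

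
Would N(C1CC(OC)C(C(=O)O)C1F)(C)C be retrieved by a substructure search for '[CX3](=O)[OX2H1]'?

Yes

The pattern [CX3](=O)[OX2H1] describes an sp2 carbon double-bonded to O and single-bonded to an -OH oxygen — a carboxylic acid.
The molecule carries a carboxylic acid group (-C(=O)OH), whose atoms satisfy every constraint of the query, so the pattern matches.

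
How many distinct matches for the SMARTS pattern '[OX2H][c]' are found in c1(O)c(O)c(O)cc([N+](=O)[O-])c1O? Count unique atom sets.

4

[OX2H][c] is the SMARTS for a phenol: a hydroxyl oxygen attached to an aromatic carbon.
The molecule carries 4 separate instances of a hydroxyl group (-OH) meeting every constraint; each maps to a distinct set of atoms, giving 4 matches.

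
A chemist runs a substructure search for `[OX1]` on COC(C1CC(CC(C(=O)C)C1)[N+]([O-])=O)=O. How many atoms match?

Check the 16 heavy atoms by environment: 8× C (X4) → no; 2× C (X3) → no; 3× O (X1) → match; 1× O (X2) → no; 1× N (charge +1, X3) → no; 1× O (charge -1, X1) → match.
Summing the matching environments: 3 + 1 = 4 matching atoms.

4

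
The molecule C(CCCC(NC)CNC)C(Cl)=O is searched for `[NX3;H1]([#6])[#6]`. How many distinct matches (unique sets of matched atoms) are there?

[NX3;H1]([#6])[#6] is the SMARTS for a secondary amine: a trivalent nitrogen with one H, bonded to two carbons.
The molecule carries 2 separate instances of an N-methylamino group (-NHCH3) meeting every constraint; each maps to a distinct set of atoms, giving 2 matches.

2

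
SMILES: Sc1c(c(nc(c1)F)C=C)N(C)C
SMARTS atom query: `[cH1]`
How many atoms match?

The query [cH1] means: aromatic carbon bearing exactly one hydrogen.
Check the 13 heavy atoms by environment: 1× n (aromatic, H0) → no; 4× c (aromatic, H0) → no; 1× c (aromatic, H1) → match; 1× C (H1) → no; 1× C (H2) → no; 1× N (H0) → no; 2× C (H3) → no; 1× F (H0) → no; 1× S (H1) → no.
That gives 1 matching atom.

1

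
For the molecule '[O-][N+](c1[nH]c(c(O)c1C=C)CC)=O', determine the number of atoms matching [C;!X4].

2

Check the 13 heavy atoms by environment: 1× n (aromatic, X3) → no; 4× c (aromatic, X3) → no; 1× O (X2) → no; 2× C (X3) → match; 1× N (charge +1, X3) → no; 1× O (charge -1, X1) → no; 1× O (X1) → no; 2× C (X4) → no.
That gives 2 matching atoms.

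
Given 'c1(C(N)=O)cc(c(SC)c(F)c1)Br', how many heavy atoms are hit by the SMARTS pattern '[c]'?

Check the 13 heavy atoms by environment: 6× c (aromatic) → match; 2× C → no; 1× O → no; 1× N → no; 1× Br → no; 1× S → no; 1× F → no.
That gives 6 matching atoms.

6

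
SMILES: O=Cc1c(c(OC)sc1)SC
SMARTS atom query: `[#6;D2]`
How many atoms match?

The query [#6;D2] means: any carbon bonded to exactly two heavy atoms.
Check the 11 heavy atoms by environment: 1× s (aromatic, D2) → no; 1× c (aromatic, D2) → match; 3× c (aromatic, D3) → no; 1× C (D2) → match; 1× O (D1) → no; 1× S (D2) → no; 2× C (D1) → no; 1× O (D2) → no.
Summing the matching environments: 1 + 1 = 2 matching atoms.

2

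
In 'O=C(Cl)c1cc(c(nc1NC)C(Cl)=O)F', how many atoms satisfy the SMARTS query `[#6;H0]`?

Check the 15 heavy atoms by environment: 1× n (aromatic, H0) → no; 4× c (aromatic, H0) → match; 1× c (aromatic, H1) → no; 1× N (H1) → no; 1× C (H3) → no; 2× C (H0) → match; 2× O (H0) → no; 2× Cl (H0) → no; 1× F (H0) → no.
Summing the matching environments: 4 + 2 = 6 matching atoms.

6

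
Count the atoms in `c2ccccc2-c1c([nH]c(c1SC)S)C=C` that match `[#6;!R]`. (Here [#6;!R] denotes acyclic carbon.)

3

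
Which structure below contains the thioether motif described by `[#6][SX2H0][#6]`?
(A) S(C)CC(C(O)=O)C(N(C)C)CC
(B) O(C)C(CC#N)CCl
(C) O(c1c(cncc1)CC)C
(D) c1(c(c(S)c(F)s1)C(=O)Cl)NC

[#6][SX2H0][#6] describes an aliphatic sulfur bridging two carbons with no H on the sulfur (a thioether).
(A) contains a methylthio ether (-SCH3), which satisfies every atom and bond constraint.
(B) has a methoxy ether (-OCH3) but the bridging atom is O, not S.
(C) has a methoxy ether (-OCH3) but the bridging atom is O, not S.
(D) has a thiol (-SH) but the sulfur has H1, not H0 bridging two carbons.
So the answer is (A).

A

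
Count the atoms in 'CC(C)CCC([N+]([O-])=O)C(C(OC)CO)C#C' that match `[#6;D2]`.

4

Check the 17 heavy atoms by environment: 4× C (D2) → match; 4× C (D3) → no; 2× O (D1) → no; 4× C (D1) → no; 1× N (charge +1, D3) → no; 1× O (charge -1, D1) → no; 1× O (D2) → no.
That gives 4 matching atoms.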